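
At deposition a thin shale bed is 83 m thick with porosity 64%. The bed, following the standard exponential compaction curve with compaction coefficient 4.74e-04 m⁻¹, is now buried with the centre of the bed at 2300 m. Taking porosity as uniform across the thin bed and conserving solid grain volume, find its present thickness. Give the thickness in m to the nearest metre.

38 m

Working in km (1 km = 1000 m; β in km⁻¹ = β in m⁻¹ × 1000):
Porosity at 2.3 km: n = 0.64·exp(−0.474×2.3) = 0.2151
Solid-volume conservation: h(1−n) = h₀(1−n₀) ⇒ h = h₀·(1−n₀)/(1−n)
h = 0.083 × (1 − 0.64)/(1 − 0.2151) = 0.083 × 0.4587 = 0.0381 km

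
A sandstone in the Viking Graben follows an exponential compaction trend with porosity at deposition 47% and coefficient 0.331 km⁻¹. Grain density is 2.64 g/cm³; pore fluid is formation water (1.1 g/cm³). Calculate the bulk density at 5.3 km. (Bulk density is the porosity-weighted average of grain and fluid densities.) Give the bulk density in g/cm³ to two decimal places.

2.51 g/cm³

Porosity at depth: n = 0.47·exp(−0.331×5.3) = 0.47×0.1730 = 0.0813
Bulk density: ρ_b = (1−n)ρ_g + n·ρ_f = 0.9187×2.64 + 0.0813×1.1
       = 2.425 + 0.089 = 2.515 g/cm³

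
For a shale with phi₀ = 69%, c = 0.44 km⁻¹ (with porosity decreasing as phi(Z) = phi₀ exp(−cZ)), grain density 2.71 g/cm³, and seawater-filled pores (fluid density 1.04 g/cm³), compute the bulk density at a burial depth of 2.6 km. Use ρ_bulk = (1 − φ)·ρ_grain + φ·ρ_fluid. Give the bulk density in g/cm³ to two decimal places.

2.34 g/cm³

Porosity at depth: phi = 0.69·exp(−0.44×2.6) = 0.69×0.3185 = 0.2198
Bulk density: ρ_b = (1−phi)ρ_g + phi·ρ_f = 0.7802×2.71 + 0.2198×1.04
       = 2.114 + 0.229 = 2.343 g/cm³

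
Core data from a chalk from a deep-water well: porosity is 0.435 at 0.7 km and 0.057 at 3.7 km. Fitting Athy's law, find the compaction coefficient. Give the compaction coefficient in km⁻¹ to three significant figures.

0.677 km⁻¹

Athy: phi(Z) = phi₀ e^(−βZ) ⇒ phi₁/phi₂ = e^{β(Z₂−Z₁)} ⇒ β = ln(phi₁/phi₂)/(Z₂−Z₁)
β = ln(0.435/0.057) / (3.7 − 0.7) = ln(7.632) / 3 = 2.0323 / 3 = 0.6774 km⁻¹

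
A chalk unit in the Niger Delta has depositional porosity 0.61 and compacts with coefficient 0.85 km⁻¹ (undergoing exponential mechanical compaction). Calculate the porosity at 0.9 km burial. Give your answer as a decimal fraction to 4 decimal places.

0.2839

phi = phi₀·exp(−c·Z) = 0.61 × exp(−0.85 × 0.9) = 0.61 × exp(−0.765)
  = 0.61 × 0.4653 = 0.2839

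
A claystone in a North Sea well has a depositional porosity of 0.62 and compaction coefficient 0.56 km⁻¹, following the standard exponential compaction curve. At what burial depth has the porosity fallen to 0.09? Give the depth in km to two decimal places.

3.45 km

Invert Athy's law: d = ln(phi₀/phi) / k
d = ln(0.62/0.09) / 0.56 = ln(6.889) / 0.56 = 1.9299 / 0.56 = 3.446 km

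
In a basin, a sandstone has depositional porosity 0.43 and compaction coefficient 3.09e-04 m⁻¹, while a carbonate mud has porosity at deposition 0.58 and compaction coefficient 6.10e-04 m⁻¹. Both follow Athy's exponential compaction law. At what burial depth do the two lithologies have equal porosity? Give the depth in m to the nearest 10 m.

990 m

Working in km (1 km = 1000 m; k in km⁻¹ = k in m⁻¹ × 1000):
Set phi₀ₐ e^(−kₐz) = phi₀ᵦ e^(−kᵦz) ⇒ ln(phi₀ₐ/phi₀ᵦ) = (kₐ − kᵦ)·z
z = ln(0.43/0.58) / (0.309 − 0.61) = -0.2992 / -0.301 = 0.994 km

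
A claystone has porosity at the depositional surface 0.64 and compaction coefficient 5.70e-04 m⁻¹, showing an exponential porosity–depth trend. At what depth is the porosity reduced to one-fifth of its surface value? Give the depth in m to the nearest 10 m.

2820 m

Working in km (1 km = 1000 m; c in km⁻¹ = c in m⁻¹ × 1000):
n/n₀ = 1/5 ⇒ exp(−c·z) = 1/5 ⇒ z = ln(5) / c
z = 1.6094 / 0.57 = 2.824 km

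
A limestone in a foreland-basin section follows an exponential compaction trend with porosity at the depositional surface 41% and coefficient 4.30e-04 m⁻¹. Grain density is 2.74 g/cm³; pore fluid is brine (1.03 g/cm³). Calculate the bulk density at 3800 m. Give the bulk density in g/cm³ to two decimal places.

2.60 g/cm³

Working in km (1 km = 1000 m; β in km⁻¹ = β in m⁻¹ × 1000):
Porosity at depth: phi = 0.41·exp(−0.43×3.8) = 0.41×0.1951 = 0.0800
Bulk density: ρ_b = (1−phi)ρ_g + phi·ρ_f = 0.9200×2.74 + 0.0800×1.03
       = 2.521 + 0.082 = 2.603 g/cm³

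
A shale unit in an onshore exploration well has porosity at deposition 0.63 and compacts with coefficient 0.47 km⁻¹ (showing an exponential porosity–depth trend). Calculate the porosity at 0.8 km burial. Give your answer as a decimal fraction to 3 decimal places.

0.433

n = n₀·exp(−k·d) = 0.63 × exp(−0.47 × 0.8) = 0.63 × exp(−0.376)
  = 0.63 × 0.6866 = 0.4326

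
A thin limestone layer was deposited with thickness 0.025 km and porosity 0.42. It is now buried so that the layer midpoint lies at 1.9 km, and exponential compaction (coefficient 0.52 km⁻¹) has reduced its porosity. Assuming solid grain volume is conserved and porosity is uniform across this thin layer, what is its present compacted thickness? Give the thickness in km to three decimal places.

0.017 km

Porosity at 1.9 km: φ = 0.42·exp(−0.52×1.9) = 0.1564
Solid-volume conservation: h(1−φ) = h₀(1−φ₀) ⇒ h = h₀·(1−φ₀)/(1−φ)
h = 0.025 × (1 − 0.42)/(1 − 0.1564) = 0.025 × 0.6875 = 0.0172 km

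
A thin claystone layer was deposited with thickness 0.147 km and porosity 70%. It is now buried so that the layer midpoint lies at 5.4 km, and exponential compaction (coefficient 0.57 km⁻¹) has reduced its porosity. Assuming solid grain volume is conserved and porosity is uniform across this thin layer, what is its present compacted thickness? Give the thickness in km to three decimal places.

0.046 km

Porosity at 5.4 km: phi = 0.7·exp(−0.57×5.4) = 0.0322
Solid-volume conservation: h(1−phi) = h₀(1−phi₀) ⇒ h = h₀·(1−phi₀)/(1−phi)
h = 0.147 × (1 − 0.7)/(1 − 0.0322) = 0.147 × 0.3100 = 0.0456 km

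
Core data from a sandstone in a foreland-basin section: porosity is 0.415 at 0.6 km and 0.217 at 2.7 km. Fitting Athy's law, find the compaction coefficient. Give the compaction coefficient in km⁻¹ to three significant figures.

0.309 km⁻¹

Athy: phi(d) = phi₀ e^(−kd) ⇒ phi₁/phi₂ = e^{k(d₂−d₁)} ⇒ k = ln(phi₁/phi₂)/(d₂−d₁)
k = ln(0.415/0.217) / (2.7 − 0.6) = ln(1.912) / 2.1 = 0.6484 / 2.1 = 0.3088 km⁻¹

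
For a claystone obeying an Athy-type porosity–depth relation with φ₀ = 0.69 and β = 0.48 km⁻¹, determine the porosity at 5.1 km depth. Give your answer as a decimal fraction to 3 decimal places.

φ = φ₀·exp(−β·d) = 0.69 × exp(−0.48 × 5.1) = 0.69 × exp(−2.448)
  = 0.69 × 0.0865 = 0.0597

0.060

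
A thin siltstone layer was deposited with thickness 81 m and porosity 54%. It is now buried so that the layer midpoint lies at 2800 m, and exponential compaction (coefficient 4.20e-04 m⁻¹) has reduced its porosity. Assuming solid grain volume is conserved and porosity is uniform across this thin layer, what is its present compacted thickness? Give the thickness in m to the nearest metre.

45 m

Working in km (1 km = 1000 m; c in km⁻¹ = c in m⁻¹ × 1000):
Porosity at 2.8 km: phi = 0.54·exp(−0.42×2.8) = 0.1666
Solid-volume conservation: h(1−phi) = h₀(1−phi₀) ⇒ h = h₀·(1−phi₀)/(1−phi)
h = 0.081 × (1 − 0.54)/(1 − 0.1666) = 0.081 × 0.5520 = 0.0447 km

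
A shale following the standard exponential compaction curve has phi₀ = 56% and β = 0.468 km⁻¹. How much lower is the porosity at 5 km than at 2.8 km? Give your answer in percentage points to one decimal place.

9.7 percentage points

phi(2.8) = 0.56·e^(−0.468×2.8) = 0.1510
phi(5) = 0.56·e^(−0.468×5) = 0.0539
Δphi = 0.1510 − 0.0539 = 0.0971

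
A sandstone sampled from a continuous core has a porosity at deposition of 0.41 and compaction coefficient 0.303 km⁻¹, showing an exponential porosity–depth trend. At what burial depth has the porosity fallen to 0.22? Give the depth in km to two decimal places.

Invert Athy's law: d = ln(φ₀/φ) / β
d = ln(0.41/0.22) / 0.303 = ln(1.864) / 0.303 = 0.6225 / 0.303 = 2.055 km

2.05 km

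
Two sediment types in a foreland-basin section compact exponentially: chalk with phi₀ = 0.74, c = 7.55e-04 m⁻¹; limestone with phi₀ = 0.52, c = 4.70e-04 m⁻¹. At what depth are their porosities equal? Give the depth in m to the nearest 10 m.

Working in km (1 km = 1000 m; c in km⁻¹ = c in m⁻¹ × 1000):
Set phi₀ₐ e^(−cₐZ) = phi₀ᵦ e^(−cᵦZ) ⇒ ln(phi₀ₐ/phi₀ᵦ) = (cₐ − cᵦ)·Z
Z = ln(0.74/0.52) / (0.755 − 0.47) = 0.3528 / 0.285 = 1.238 km

1240 m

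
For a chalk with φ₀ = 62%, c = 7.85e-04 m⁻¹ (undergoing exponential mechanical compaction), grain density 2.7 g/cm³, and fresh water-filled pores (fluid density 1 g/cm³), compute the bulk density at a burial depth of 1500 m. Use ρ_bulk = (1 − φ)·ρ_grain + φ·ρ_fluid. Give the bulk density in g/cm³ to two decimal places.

Working in km (1 km = 1000 m; c in km⁻¹ = c in m⁻¹ × 1000):
Porosity at depth: φ = 0.62·exp(−0.785×1.5) = 0.62×0.3080 = 0.1910
Bulk density: ρ_b = (1−φ)ρ_g + φ·ρ_f = 0.8090×2.7 + 0.1910×1
       = 2.184 + 0.191 = 2.375 g/cm³

2.38 g/cm³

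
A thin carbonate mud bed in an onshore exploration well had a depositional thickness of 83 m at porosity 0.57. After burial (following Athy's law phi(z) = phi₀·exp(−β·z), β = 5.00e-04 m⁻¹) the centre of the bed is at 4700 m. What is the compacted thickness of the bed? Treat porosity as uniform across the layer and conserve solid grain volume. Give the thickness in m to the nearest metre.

Working in km (1 km = 1000 m; β in km⁻¹ = β in m⁻¹ × 1000):
Porosity at 4.7 km: phi = 0.57·exp(−0.5×4.7) = 0.0544
Solid-volume conservation: h(1−phi) = h₀(1−phi₀) ⇒ h = h₀·(1−phi₀)/(1−phi)
h = 0.083 × (1 − 0.57)/(1 − 0.0544) = 0.083 × 0.4547 = 0.0377 km

38 m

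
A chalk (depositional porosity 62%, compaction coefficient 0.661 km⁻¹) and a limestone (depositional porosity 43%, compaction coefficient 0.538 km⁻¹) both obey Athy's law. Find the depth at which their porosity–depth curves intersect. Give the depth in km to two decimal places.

2.98 km

Set φ₀ₐ e^(−kₐz) = φ₀ᵦ e^(−kᵦz) ⇒ ln(φ₀ₐ/φ₀ᵦ) = (kₐ − kᵦ)·z
z = ln(0.62/0.43) / (0.661 − 0.538) = 0.3659 / 0.123 = 2.975 km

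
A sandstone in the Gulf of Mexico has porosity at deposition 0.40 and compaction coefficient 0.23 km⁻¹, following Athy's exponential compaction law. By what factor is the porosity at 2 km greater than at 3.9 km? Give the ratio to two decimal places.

φ(d₁)/φ(d₂) = e^(−c·d₁)/e^(−c·d₂) = e^{c(d₂−d₁)}
= exp(0.23 × 1.9) = exp(0.437) = 1.5481

1.55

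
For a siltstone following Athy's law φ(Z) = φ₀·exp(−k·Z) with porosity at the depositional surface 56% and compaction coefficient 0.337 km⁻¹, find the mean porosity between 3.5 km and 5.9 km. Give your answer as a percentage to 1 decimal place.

⟨φ⟩ = (1/(Z₂−Z₁)) ∫ φ₀ e^(−kZ) dZ = φ₀·(e^(−k·Z₁) − e^(−k·Z₂)) / (k·(Z₂−Z₁))
e^(−0.337×3.5) = 0.3074; e^(−0.337×5.9) = 0.1369
⟨φ⟩ = 0.56 × (0.3074 − 0.1369) / (0.337 × 2.4) = 0.56 × 0.2108 = 0.1181

11.8%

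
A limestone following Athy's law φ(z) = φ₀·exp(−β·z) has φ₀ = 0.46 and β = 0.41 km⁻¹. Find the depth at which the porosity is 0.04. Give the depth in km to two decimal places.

Invert Athy's law: z = ln(φ₀/φ) / β
z = ln(0.46/0.04) / 0.41 = ln(11.5) / 0.41 = 2.4423 / 0.41 = 5.957 km

5.96 km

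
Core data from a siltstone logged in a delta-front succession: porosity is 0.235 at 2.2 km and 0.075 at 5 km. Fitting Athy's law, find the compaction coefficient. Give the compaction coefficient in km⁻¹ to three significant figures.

0.408 km⁻¹

Athy: phi(d) = phi₀ e^(−βd) ⇒ phi₁/phi₂ = e^{β(d₂−d₁)} ⇒ β = ln(phi₁/phi₂)/(d₂−d₁)
β = ln(0.235/0.075) / (5 − 2.2) = ln(3.133) / 2.8 = 1.1421 / 2.8 = 0.4079 km⁻¹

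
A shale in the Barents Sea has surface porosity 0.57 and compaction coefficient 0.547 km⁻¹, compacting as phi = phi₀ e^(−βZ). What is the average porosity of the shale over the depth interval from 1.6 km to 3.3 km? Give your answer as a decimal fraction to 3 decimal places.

⟨phi⟩ = (1/(Z₂−Z₁)) ∫ phi₀ e^(−βZ) dZ = phi₀·(e^(−β·Z₁) − e^(−β·Z₂)) / (β·(Z₂−Z₁))
e^(−0.547×1.6) = 0.4168; e^(−0.547×3.3) = 0.1645
⟨phi⟩ = 0.57 × (0.4168 − 0.1645) / (0.547 × 1.7) = 0.57 × 0.2713 = 0.1547

0.155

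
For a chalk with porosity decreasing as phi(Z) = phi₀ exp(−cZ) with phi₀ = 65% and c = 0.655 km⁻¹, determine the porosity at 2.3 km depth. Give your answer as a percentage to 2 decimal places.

phi = phi₀·exp(−c·Z) = 0.65 × exp(−0.655 × 2.3) = 0.65 × exp(−1.506)
  = 0.65 × 0.2217 = 0.1441

14.41%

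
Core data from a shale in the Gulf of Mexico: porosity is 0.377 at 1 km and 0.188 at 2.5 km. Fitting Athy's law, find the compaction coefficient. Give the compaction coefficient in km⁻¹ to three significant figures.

Athy: φ(d) = φ₀ e^(−kd) ⇒ φ₁/φ₂ = e^{k(d₂−d₁)} ⇒ k = ln(φ₁/φ₂)/(d₂−d₁)
k = ln(0.377/0.188) / (2.5 − 1) = ln(2.005) / 1.5 = 0.6958 / 1.5 = 0.4639 km⁻¹

0.464 km⁻¹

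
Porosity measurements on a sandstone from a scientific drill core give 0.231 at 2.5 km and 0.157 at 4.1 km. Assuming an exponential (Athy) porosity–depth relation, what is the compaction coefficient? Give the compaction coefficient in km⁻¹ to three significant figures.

0.241 km⁻¹

Athy: φ(z) = φ₀ e^(−cz) ⇒ φ₁/φ₂ = e^{c(z₂−z₁)} ⇒ c = ln(φ₁/φ₂)/(z₂−z₁)
c = ln(0.231/0.157) / (4.1 − 2.5) = ln(1.471) / 1.6 = 0.3862 / 1.6 = 0.2414 km⁻¹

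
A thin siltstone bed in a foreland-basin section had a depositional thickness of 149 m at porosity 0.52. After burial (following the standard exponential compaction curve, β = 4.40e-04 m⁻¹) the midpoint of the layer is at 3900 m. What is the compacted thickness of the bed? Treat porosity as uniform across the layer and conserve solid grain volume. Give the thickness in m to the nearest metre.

79 m

Working in km (1 km = 1000 m; β in km⁻¹ = β in m⁻¹ × 1000):
Porosity at 3.9 km: phi = 0.52·exp(−0.44×3.9) = 0.0935
Solid-volume conservation: h(1−phi) = h₀(1−phi₀) ⇒ h = h₀·(1−phi₀)/(1−phi)
h = 0.149 × (1 − 0.52)/(1 − 0.0935) = 0.149 × 0.5295 = 0.0789 km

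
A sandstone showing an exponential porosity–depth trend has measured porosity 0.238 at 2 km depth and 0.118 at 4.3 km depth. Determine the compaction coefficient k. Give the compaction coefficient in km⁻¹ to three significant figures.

0.305 km⁻¹

Athy: φ(z) = φ₀ e^(−kz) ⇒ φ₁/φ₂ = e^{k(z₂−z₁)} ⇒ k = ln(φ₁/φ₂)/(z₂−z₁)
k = ln(0.238/0.118) / (4.3 − 2) = ln(2.017) / 2.3 = 0.7016 / 2.3 = 0.305 km⁻¹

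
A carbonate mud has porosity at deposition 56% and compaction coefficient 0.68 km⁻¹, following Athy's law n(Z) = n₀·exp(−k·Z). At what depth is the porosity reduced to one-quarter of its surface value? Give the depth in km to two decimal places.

2.04 km

n/n₀ = 1/4 ⇒ exp(−k·Z) = 1/4 ⇒ Z = ln(4) / k
Z = 1.3863 / 0.68 = 2.039 km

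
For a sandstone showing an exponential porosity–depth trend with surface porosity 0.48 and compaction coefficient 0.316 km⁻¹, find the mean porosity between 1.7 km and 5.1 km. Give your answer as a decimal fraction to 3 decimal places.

⟨phi⟩ = (1/(Z₂−Z₁)) ∫ phi₀ e^(−cZ) dZ = phi₀·(e^(−c·Z₁) − e^(−c·Z₂)) / (c·(Z₂−Z₁))
e^(−0.316×1.7) = 0.5844; e^(−0.316×5.1) = 0.1996
⟨phi⟩ = 0.48 × (0.5844 − 0.1996) / (0.316 × 3.4) = 0.48 × 0.3582 = 0.1719

0.172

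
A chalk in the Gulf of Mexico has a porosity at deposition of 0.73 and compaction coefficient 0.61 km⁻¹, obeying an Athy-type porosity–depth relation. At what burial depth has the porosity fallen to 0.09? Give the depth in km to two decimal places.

3.43 km

Invert Athy's law: d = ln(n₀/n) / β
d = ln(0.73/0.09) / 0.61 = ln(8.111) / 0.61 = 2.0932 / 0.61 = 3.432 km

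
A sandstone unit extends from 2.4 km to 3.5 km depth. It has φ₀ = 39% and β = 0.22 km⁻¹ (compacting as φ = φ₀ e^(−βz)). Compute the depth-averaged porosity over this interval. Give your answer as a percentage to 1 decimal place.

20.4%

⟨φ⟩ = (1/(z₂−z₁)) ∫ φ₀ e^(−βz) dz = φ₀·(e^(−β·z₁) − e^(−β·z₂)) / (β·(z₂−z₁))
e^(−0.22×2.4) = 0.5898; e^(−0.22×3.5) = 0.4630
⟨φ⟩ = 0.39 × (0.5898 − 0.4630) / (0.22 × 1.1) = 0.39 × 0.5238 = 0.2043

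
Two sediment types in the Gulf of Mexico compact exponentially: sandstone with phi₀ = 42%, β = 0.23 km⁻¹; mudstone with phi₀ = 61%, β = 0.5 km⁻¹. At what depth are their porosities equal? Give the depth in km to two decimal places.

1.38 km

Set phi₀ₐ e^(−βₐd) = phi₀ᵦ e^(−βᵦd) ⇒ ln(phi₀ₐ/phi₀ᵦ) = (βₐ − βᵦ)·d
d = ln(0.42/0.61) / (0.23 − 0.5) = -0.3732 / -0.27 = 1.382 km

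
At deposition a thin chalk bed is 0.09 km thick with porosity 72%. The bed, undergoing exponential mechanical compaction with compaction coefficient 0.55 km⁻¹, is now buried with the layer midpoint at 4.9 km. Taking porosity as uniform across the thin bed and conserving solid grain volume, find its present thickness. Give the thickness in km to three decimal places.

0.026 km

Porosity at 4.9 km: n = 0.72·exp(−0.55×4.9) = 0.0486
Solid-volume conservation: h(1−n) = h₀(1−n₀) ⇒ h = h₀·(1−n₀)/(1−n)
h = 0.09 × (1 − 0.72)/(1 − 0.0486) = 0.09 × 0.2943 = 0.0265 km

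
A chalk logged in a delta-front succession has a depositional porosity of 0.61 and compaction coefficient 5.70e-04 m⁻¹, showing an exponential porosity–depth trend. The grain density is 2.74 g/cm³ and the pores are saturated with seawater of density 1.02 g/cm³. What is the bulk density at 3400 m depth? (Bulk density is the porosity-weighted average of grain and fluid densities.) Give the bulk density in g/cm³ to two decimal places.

2.59 g/cm³

Working in km (1 km = 1000 m; β in km⁻¹ = β in m⁻¹ × 1000):
Porosity at depth: φ = 0.61·exp(−0.57×3.4) = 0.61×0.1440 = 0.0878
Bulk density: ρ_b = (1−φ)ρ_g + φ·ρ_f = 0.9122×2.74 + 0.0878×1.02
       = 2.499 + 0.090 = 2.589 g/cm³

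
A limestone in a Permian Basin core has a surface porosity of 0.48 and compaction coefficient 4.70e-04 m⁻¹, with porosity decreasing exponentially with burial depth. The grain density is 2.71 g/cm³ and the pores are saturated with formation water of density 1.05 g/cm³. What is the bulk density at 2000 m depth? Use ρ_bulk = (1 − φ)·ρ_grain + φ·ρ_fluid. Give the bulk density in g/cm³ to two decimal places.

2.40 g/cm³

Working in km (1 km = 1000 m; β in km⁻¹ = β in m⁻¹ × 1000):
Porosity at depth: φ = 0.48·exp(−0.47×2) = 0.48×0.3906 = 0.1875
Bulk density: ρ_b = (1−φ)ρ_g + φ·ρ_f = 0.8125×2.71 + 0.1875×1.05
       = 2.202 + 0.197 = 2.399 g/cm³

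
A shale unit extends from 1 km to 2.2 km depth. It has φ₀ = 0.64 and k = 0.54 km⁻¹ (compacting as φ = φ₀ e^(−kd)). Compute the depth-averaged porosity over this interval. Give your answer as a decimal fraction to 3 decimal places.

⟨φ⟩ = (1/(d₂−d₁)) ∫ φ₀ e^(−kd) dd = φ₀·(e^(−k·d₁) − e^(−k·d₂)) / (k·(d₂−d₁))
e^(−0.54×1) = 0.5827; e^(−0.54×2.2) = 0.3048
⟨φ⟩ = 0.64 × (0.5827 − 0.3048) / (0.54 × 1.2) = 0.64 × 0.4289 = 0.2745

0.274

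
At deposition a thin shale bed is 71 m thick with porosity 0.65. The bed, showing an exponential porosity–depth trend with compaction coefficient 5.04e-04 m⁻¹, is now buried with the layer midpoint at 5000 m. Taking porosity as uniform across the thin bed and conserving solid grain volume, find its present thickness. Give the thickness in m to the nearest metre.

26 m

Working in km (1 km = 1000 m; c in km⁻¹ = c in m⁻¹ × 1000):
Porosity at 5 km: φ = 0.65·exp(−0.504×5) = 0.0523
Solid-volume conservation: h(1−φ) = h₀(1−φ₀) ⇒ h = h₀·(1−φ₀)/(1−φ)
h = 0.071 × (1 − 0.65)/(1 − 0.0523) = 0.071 × 0.3693 = 0.0262 km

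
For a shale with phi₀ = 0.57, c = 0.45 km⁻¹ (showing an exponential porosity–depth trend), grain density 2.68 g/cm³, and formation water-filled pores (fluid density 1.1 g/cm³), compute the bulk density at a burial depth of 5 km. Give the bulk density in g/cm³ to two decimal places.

Porosity at depth: phi = 0.57·exp(−0.45×5) = 0.57×0.1054 = 0.0601
Bulk density: ρ_b = (1−phi)ρ_g + phi·ρ_f = 0.9399×2.68 + 0.0601×1.1
       = 2.519 + 0.066 = 2.585 g/cm³

2.59 g/cm³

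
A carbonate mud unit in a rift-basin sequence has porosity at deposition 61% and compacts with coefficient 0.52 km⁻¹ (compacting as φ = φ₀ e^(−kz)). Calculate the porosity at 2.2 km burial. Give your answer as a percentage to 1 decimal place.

φ = φ₀·exp(−k·z) = 0.61 × exp(−0.52 × 2.2) = 0.61 × exp(−1.144)
  = 0.61 × 0.3185 = 0.1943

19.4%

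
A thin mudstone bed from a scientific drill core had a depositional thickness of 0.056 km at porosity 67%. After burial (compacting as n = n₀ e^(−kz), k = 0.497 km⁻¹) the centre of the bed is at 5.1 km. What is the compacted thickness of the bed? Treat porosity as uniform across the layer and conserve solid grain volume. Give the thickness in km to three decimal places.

Porosity at 5.1 km: n = 0.67·exp(−0.497×5.1) = 0.0531
Solid-volume conservation: h(1−n) = h₀(1−n₀) ⇒ h = h₀·(1−n₀)/(1−n)
h = 0.056 × (1 − 0.67)/(1 − 0.0531) = 0.056 × 0.3485 = 0.0195 km

0.020 km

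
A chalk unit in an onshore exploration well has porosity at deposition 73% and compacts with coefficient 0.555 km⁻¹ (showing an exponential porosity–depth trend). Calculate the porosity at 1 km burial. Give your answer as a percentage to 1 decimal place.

φ = φ₀·exp(−β·d) = 0.73 × exp(−0.555 × 1) = 0.73 × exp(−0.555)
  = 0.73 × 0.5741 = 0.4191

41.9%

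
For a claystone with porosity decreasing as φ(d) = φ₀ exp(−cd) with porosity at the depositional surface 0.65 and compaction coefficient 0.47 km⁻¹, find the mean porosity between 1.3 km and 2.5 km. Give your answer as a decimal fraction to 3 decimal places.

⟨φ⟩ = (1/(d₂−d₁)) ∫ φ₀ e^(−cd) dd = φ₀·(e^(−c·d₁) − e^(−c·d₂)) / (c·(d₂−d₁))
e^(−0.47×1.3) = 0.5428; e^(−0.47×2.5) = 0.3088
⟨φ⟩ = 0.65 × (0.5428 − 0.3088) / (0.47 × 1.2) = 0.65 × 0.4149 = 0.2697

0.270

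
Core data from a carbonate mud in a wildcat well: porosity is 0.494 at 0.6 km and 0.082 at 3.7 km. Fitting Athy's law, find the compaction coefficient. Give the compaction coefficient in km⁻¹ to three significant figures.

Athy: φ(z) = φ₀ e^(−βz) ⇒ φ₁/φ₂ = e^{β(z₂−z₁)} ⇒ β = ln(φ₁/φ₂)/(z₂−z₁)
β = ln(0.494/0.082) / (3.7 − 0.6) = ln(6.024) / 3.1 = 1.7958 / 3.1 = 0.5793 km⁻¹

0.579 km⁻¹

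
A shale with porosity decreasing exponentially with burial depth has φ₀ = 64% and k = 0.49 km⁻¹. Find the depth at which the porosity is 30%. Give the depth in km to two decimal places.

1.55 km

Invert Athy's law: z = ln(φ₀/φ) / k
z = ln(0.64/0.3) / 0.49 = ln(2.133) / 0.49 = 0.7577 / 0.49 = 1.546 km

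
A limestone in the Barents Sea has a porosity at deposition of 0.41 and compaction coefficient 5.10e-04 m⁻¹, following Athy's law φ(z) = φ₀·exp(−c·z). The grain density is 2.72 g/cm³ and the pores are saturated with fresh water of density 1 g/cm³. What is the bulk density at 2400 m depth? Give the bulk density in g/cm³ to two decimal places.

Working in km (1 km = 1000 m; c in km⁻¹ = c in m⁻¹ × 1000):
Porosity at depth: φ = 0.41·exp(−0.51×2.4) = 0.41×0.2941 = 0.1206
Bulk density: ρ_b = (1−φ)ρ_g + φ·ρ_f = 0.8794×2.72 + 0.1206×1
       = 2.392 + 0.121 = 2.513 g/cm³

2.51 g/cm³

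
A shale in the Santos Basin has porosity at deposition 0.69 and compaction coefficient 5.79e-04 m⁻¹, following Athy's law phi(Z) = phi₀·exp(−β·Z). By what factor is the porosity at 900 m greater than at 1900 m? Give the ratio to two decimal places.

1.78

Working in km (1 km = 1000 m; β in km⁻¹ = β in m⁻¹ × 1000):
phi(Z₁)/phi(Z₂) = e^(−β·Z₁)/e^(−β·Z₂) = e^{β(Z₂−Z₁)}
= exp(0.579 × 1) = exp(0.579) = 1.7843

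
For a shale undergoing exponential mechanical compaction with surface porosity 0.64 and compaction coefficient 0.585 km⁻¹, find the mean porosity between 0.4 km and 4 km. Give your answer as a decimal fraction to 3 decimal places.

0.211

⟨n⟩ = (1/(Z₂−Z₁)) ∫ n₀ e^(−cZ) dZ = n₀·(e^(−c·Z₁) − e^(−c·Z₂)) / (c·(Z₂−Z₁))
e^(−0.585×0.4) = 0.7914; e^(−0.585×4) = 0.0963
⟨n⟩ = 0.64 × (0.7914 − 0.0963) / (0.585 × 3.6) = 0.64 × 0.3300 = 0.2112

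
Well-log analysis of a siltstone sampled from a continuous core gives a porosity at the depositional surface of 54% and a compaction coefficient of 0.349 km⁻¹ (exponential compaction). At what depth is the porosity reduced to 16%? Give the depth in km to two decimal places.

3.49 km

Invert Athy's law: d = ln(φ₀/φ) / k
d = ln(0.54/0.16) / 0.349 = ln(3.375) / 0.349 = 1.2164 / 0.349 = 3.485 km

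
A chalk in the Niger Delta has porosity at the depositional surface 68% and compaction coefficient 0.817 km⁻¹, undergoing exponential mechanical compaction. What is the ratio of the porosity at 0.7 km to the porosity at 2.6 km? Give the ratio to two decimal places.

4.72

φ(d₁)/φ(d₂) = e^(−k·d₁)/e^(−k·d₂) = e^{k(d₂−d₁)}
= exp(0.817 × 1.9) = exp(1.552) = 4.7223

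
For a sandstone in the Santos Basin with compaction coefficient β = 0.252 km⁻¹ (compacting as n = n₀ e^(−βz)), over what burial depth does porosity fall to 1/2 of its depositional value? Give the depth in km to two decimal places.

n/n₀ = 1/2 ⇒ exp(−β·z) = 1/2 ⇒ z = ln(2) / β
z = 0.6931 / 0.252 = 2.751 km

2.75 km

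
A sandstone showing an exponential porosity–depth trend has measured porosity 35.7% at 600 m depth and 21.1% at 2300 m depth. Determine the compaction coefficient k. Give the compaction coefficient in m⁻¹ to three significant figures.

Working in km (1 km = 1000 m; k in km⁻¹ = k in m⁻¹ × 1000):
Athy: φ(Z) = φ₀ e^(−kZ) ⇒ φ₁/φ₂ = e^{k(Z₂−Z₁)} ⇒ k = ln(φ₁/φ₂)/(Z₂−Z₁)
k = ln(0.357/0.211) / (2.3 − 0.6) = ln(1.692) / 1.7 = 0.5259 / 1.7 = 0.3093 km⁻¹

0.000309 m⁻¹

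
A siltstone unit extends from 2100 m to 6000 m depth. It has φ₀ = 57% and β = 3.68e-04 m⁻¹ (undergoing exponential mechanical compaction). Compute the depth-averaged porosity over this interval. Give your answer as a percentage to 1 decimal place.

Working in km (1 km = 1000 m; β in km⁻¹ = β in m⁻¹ × 1000):
⟨φ⟩ = (1/(Z₂−Z₁)) ∫ φ₀ e^(−βZ) dZ = φ₀·(e^(−β·Z₁) − e^(−β·Z₂)) / (β·(Z₂−Z₁))
e^(−0.368×2.1) = 0.4617; e^(−0.368×6) = 0.1099
⟨φ⟩ = 0.57 × (0.4617 − 0.1099) / (0.368 × 3.9) = 0.57 × 0.2451 = 0.1397

14.0%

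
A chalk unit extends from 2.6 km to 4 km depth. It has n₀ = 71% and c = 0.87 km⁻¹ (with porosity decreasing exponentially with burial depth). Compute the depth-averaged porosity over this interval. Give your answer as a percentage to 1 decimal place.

4.3%

⟨n⟩ = (1/(d₂−d₁)) ∫ n₀ e^(−cd) dd = n₀·(e^(−c·d₁) − e^(−c·d₂)) / (c·(d₂−d₁))
e^(−0.87×2.6) = 0.1041; e^(−0.87×4) = 0.0308
⟨n⟩ = 0.71 × (0.1041 − 0.0308) / (0.87 × 1.4) = 0.71 × 0.0602 = 0.0427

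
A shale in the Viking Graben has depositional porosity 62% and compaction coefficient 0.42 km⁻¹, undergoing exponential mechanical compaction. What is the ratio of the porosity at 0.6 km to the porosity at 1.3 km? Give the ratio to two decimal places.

1.34

φ(d₁)/φ(d₂) = e^(−k·d₁)/e^(−k·d₂) = e^{k(d₂−d₁)}
= exp(0.42 × 0.7) = exp(0.294) = 1.3418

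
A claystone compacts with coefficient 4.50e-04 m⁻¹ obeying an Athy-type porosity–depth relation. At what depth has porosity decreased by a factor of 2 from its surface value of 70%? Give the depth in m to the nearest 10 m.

1540 m

Working in km (1 km = 1000 m; k in km⁻¹ = k in m⁻¹ × 1000):
n/n₀ = 1/2 ⇒ exp(−k·z) = 1/2 ⇒ z = ln(2) / k
z = 0.6931 / 0.45 = 1.540 km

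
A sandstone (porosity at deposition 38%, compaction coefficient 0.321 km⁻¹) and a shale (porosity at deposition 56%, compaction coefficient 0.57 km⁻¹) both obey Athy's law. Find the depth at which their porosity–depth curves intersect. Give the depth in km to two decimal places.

1.56 km

Set φ₀ₐ e^(−cₐz) = φ₀ᵦ e^(−cᵦz) ⇒ ln(φ₀ₐ/φ₀ᵦ) = (cₐ − cᵦ)·z
z = ln(0.38/0.56) / (0.321 − 0.57) = -0.3878 / -0.249 = 1.557 km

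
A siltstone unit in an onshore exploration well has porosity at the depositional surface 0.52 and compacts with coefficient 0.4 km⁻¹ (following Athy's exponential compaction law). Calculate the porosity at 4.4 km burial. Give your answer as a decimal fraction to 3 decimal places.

0.089

phi = phi₀·exp(−c·z) = 0.52 × exp(−0.4 × 4.4) = 0.52 × exp(−1.76)
  = 0.52 × 0.1720 = 0.0895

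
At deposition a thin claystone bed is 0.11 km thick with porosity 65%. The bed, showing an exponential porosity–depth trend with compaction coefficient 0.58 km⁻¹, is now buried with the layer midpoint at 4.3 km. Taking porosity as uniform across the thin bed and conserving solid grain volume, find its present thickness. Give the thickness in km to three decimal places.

Porosity at 4.3 km: phi = 0.65·exp(−0.58×4.3) = 0.0537
Solid-volume conservation: h(1−phi) = h₀(1−phi₀) ⇒ h = h₀·(1−phi₀)/(1−phi)
h = 0.11 × (1 − 0.65)/(1 − 0.0537) = 0.11 × 0.3699 = 0.0407 km

0.041 km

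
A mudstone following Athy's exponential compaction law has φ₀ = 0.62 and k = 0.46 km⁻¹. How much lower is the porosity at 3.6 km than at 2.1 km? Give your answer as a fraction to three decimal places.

φ(2.1) = 0.62·e^(−0.46×2.1) = 0.2360
φ(3.6) = 0.62·e^(−0.46×3.6) = 0.1184
Δφ = 0.2360 − 0.1184 = 0.1176

0.118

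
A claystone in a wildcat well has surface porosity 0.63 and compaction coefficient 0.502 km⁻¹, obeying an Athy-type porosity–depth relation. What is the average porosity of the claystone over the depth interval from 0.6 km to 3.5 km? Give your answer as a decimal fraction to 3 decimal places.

⟨n⟩ = (1/(Z₂−Z₁)) ∫ n₀ e^(−kZ) dZ = n₀·(e^(−k·Z₁) − e^(−k·Z₂)) / (k·(Z₂−Z₁))
e^(−0.502×0.6) = 0.7399; e^(−0.502×3.5) = 0.1726
⟨n⟩ = 0.63 × (0.7399 − 0.1726) / (0.502 × 2.9) = 0.63 × 0.3897 = 0.2455

0.246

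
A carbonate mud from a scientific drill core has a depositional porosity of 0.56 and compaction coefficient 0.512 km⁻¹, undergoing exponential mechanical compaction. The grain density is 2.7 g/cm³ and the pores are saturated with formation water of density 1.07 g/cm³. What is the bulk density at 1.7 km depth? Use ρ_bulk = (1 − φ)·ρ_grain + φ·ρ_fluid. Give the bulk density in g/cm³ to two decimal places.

Porosity at depth: φ = 0.56·exp(−0.512×1.7) = 0.56×0.4188 = 0.2345
Bulk density: ρ_b = (1−φ)ρ_g + φ·ρ_f = 0.7655×2.7 + 0.2345×1.07
       = 2.067 + 0.251 = 2.318 g/cm³

2.32 g/cm³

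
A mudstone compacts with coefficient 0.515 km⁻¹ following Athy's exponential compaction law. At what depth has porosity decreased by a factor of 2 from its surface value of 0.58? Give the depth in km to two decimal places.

phi/phi₀ = 1/2 ⇒ exp(−k·Z) = 1/2 ⇒ Z = ln(2) / k
Z = 0.6931 / 0.515 = 1.346 km

1.35 km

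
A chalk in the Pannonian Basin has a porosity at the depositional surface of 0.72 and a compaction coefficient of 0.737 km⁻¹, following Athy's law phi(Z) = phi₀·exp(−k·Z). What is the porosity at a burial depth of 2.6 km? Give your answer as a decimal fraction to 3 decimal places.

0.106

phi = phi₀·exp(−k·Z) = 0.72 × exp(−0.737 × 2.6) = 0.72 × exp(−1.916)
  = 0.72 × 0.1472 = 0.1060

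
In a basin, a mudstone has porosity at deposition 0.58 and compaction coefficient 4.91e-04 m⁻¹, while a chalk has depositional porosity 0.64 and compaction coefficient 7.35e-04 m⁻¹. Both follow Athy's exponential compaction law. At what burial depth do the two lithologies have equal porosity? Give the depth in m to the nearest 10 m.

Working in km (1 km = 1000 m; k in km⁻¹ = k in m⁻¹ × 1000):
Set n₀ₐ e^(−kₐz) = n₀ᵦ e^(−kᵦz) ⇒ ln(n₀ₐ/n₀ᵦ) = (kₐ − kᵦ)·z
z = ln(0.58/0.64) / (0.491 − 0.735) = -0.0984 / -0.244 = 0.403 km

400 m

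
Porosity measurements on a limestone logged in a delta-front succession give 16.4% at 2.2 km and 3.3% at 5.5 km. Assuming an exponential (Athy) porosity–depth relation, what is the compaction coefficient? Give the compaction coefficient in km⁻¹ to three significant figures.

0.486 km⁻¹

Athy: n(Z) = n₀ e^(−βZ) ⇒ n₁/n₂ = e^{β(Z₂−Z₁)} ⇒ β = ln(n₁/n₂)/(Z₂−Z₁)
β = ln(0.164/0.033) / (5.5 − 2.2) = ln(4.97) / 3.3 = 1.6034 / 3.3 = 0.4859 km⁻¹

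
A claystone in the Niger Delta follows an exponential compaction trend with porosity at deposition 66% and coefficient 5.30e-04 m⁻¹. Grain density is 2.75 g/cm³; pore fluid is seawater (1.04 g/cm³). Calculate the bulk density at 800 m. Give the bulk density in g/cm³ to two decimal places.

2.01 g/cm³

Working in km (1 km = 1000 m; β in km⁻¹ = β in m⁻¹ × 1000):
Porosity at depth: n = 0.66·exp(−0.53×0.8) = 0.66×0.6544 = 0.4319
Bulk density: ρ_b = (1−n)ρ_g + n·ρ_f = 0.5681×2.75 + 0.4319×1.04
       = 1.562 + 0.449 = 2.011 g/cm³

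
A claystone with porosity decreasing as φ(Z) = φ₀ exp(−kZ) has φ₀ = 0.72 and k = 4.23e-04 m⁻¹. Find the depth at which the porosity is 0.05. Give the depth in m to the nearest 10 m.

6310 m

Working in km (1 km = 1000 m; k in km⁻¹ = k in m⁻¹ × 1000):
Invert Athy's law: Z = ln(φ₀/φ) / k
Z = ln(0.72/0.05) / 0.423 = ln(14.4) / 0.423 = 2.6672 / 0.423 = 6.306 km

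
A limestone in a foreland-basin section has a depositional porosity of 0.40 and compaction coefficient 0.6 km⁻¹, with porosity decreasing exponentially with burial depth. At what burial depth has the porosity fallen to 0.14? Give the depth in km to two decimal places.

Invert Athy's law: d = ln(phi₀/phi) / k
d = ln(0.4/0.14) / 0.6 = ln(2.857) / 0.6 = 1.0498 / 0.6 = 1.750 km

1.75 km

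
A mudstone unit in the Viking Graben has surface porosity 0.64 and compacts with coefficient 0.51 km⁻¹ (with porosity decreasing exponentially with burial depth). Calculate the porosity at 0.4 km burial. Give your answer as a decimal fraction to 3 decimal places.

phi = phi₀·exp(−β·Z) = 0.64 × exp(−0.51 × 0.4) = 0.64 × exp(−0.204)
  = 0.64 × 0.8155 = 0.5219

0.522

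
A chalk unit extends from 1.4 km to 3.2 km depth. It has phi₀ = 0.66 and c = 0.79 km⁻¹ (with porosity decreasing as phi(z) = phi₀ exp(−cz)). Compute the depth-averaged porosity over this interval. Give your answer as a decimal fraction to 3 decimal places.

0.117

⟨phi⟩ = (1/(z₂−z₁)) ∫ phi₀ e^(−cz) dz = phi₀·(e^(−c·z₁) − e^(−c·z₂)) / (c·(z₂−z₁))
e^(−0.79×1.4) = 0.3309; e^(−0.79×3.2) = 0.0798
⟨phi⟩ = 0.66 × (0.3309 − 0.0798) / (0.79 × 1.8) = 0.66 × 0.1766 = 0.1165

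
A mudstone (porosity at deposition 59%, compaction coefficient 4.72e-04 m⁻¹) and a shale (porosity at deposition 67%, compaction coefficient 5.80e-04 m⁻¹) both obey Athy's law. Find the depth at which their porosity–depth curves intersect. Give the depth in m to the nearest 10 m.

1180 m

Working in km (1 km = 1000 m; β in km⁻¹ = β in m⁻¹ × 1000):
Set n₀ₐ e^(−βₐd) = n₀ᵦ e^(−βᵦd) ⇒ ln(n₀ₐ/n₀ᵦ) = (βₐ − βᵦ)·d
d = ln(0.59/0.67) / (0.472 − 0.58) = -0.1272 / -0.108 = 1.177 km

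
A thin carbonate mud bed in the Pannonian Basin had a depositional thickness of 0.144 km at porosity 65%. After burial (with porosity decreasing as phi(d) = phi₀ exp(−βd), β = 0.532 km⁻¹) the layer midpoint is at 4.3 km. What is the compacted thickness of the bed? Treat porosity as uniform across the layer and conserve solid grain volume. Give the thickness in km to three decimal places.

0.054 km

Porosity at 4.3 km: phi = 0.65·exp(−0.532×4.3) = 0.0660
Solid-volume conservation: h(1−phi) = h₀(1−phi₀) ⇒ h = h₀·(1−phi₀)/(1−phi)
h = 0.144 × (1 − 0.65)/(1 − 0.0660) = 0.144 × 0.3747 = 0.0540 km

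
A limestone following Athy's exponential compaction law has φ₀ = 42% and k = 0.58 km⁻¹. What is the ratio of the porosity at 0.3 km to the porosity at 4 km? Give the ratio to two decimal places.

φ(d₁)/φ(d₂) = e^(−k·d₁)/e^(−k·d₂) = e^{k(d₂−d₁)}
= exp(0.58 × 3.7) = exp(2.146) = 8.5506

8.55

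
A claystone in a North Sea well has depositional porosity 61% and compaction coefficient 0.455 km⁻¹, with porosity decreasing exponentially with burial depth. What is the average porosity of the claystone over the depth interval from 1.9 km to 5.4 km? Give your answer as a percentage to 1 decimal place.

12.9%

⟨φ⟩ = (1/(z₂−z₁)) ∫ φ₀ e^(−cz) dz = φ₀·(e^(−c·z₁) − e^(−c·z₂)) / (c·(z₂−z₁))
e^(−0.455×1.9) = 0.4213; e^(−0.455×5.4) = 0.0857
⟨φ⟩ = 0.61 × (0.4213 − 0.0857) / (0.455 × 3.5) = 0.61 × 0.2107 = 0.1285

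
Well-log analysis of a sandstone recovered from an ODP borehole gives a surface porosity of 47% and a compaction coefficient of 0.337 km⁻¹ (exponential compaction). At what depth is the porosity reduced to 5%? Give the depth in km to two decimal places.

6.65 km

Invert Athy's law: z = ln(phi₀/phi) / β
z = ln(0.47/0.05) / 0.337 = ln(9.4) / 0.337 = 2.2407 / 0.337 = 6.649 km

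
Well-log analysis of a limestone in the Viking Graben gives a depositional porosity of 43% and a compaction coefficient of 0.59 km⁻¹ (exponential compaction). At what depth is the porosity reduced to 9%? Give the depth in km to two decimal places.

Invert Athy's law: z = ln(φ₀/φ) / c
z = ln(0.43/0.09) / 0.59 = ln(4.778) / 0.59 = 1.5640 / 0.59 = 2.651 km

2.65 km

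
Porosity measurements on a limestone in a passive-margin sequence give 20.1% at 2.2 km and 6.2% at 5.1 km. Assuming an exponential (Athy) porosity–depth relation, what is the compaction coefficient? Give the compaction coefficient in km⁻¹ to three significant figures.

0.406 km⁻¹

Athy: φ(d) = φ₀ e^(−cd) ⇒ φ₁/φ₂ = e^{c(d₂−d₁)} ⇒ c = ln(φ₁/φ₂)/(d₂−d₁)
c = ln(0.201/0.062) / (5.1 − 2.2) = ln(3.242) / 2.9 = 1.1762 / 2.9 = 0.4056 km⁻¹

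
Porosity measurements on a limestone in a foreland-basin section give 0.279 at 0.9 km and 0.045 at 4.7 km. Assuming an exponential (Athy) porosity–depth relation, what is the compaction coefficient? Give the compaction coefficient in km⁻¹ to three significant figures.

Athy: φ(z) = φ₀ e^(−kz) ⇒ φ₁/φ₂ = e^{k(z₂−z₁)} ⇒ k = ln(φ₁/φ₂)/(z₂−z₁)
k = ln(0.279/0.045) / (4.7 − 0.9) = ln(6.2) / 3.8 = 1.8245 / 3.8 = 0.4801 km⁻¹

0.480 km⁻¹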